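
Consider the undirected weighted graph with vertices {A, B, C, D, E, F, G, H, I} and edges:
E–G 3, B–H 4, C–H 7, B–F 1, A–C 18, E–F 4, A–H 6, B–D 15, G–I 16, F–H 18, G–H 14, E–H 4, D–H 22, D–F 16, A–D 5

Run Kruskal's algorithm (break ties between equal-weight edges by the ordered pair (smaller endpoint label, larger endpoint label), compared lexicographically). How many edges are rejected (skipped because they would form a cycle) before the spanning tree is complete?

4

Kruskal's algorithm — process edges by increasing weight (ties by edge label):
B–F (1): add — endpoints in different components.
E–G (3): add — endpoints in different components.
B–H (4): add — endpoints in different components.
E–F (4): add — endpoints in different components.
E–H (4): skip — E and H already connected.
A–D (5): add — endpoints in different components.
A–H (6): add — endpoints in different components.
C–H (7): add — endpoints in different components.
G–H (14): skip — G and H already connected.
B–D (15): skip — B and D already connected.
D–F (16): skip — D and F already connected.
G–I (16): add — endpoints in different components.
Edges rejected before the tree was complete: 4.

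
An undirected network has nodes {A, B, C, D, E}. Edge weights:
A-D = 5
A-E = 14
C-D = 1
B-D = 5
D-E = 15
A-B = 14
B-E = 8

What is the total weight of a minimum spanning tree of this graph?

Prim's algorithm from D:
Step 1: cheapest edge leaving the tree is C-D (1); add C.
Step 2: cheapest edge leaving the tree is A-D (5); add A.
Step 3: cheapest edge leaving the tree is B-D (5); add B.
Step 4: cheapest edge leaving the tree is B-E (8); add E.
MST edges: C-D, A-D, B-D, B-E; total weight 1+5+5+8 = 19.

19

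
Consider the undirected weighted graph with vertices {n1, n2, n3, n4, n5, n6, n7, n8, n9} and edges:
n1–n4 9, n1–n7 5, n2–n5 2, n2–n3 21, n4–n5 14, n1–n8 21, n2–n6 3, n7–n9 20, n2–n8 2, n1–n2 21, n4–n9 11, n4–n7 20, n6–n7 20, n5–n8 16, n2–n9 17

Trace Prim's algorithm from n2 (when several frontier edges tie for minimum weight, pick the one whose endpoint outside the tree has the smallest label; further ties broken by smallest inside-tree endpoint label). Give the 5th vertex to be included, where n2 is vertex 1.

n4

Prim, starting at n2.
Step 1: cheapest edge leaving the tree is n2–n5 (2); add n5.
Step 2: cheapest edge leaving the tree is n2–n8 (2); add n8.
Step 3: cheapest edge leaving the tree is n2–n6 (3); add n6.
Step 4: cheapest edge leaving the tree is n4–n5 (14); add n4.
Step 5: cheapest edge leaving the tree is n1–n4 (9); add n1.
Step 6: cheapest edge leaving the tree is n1–n7 (5); add n7.
Step 7: cheapest edge leaving the tree is n4–n9 (11); add n9.
Step 8: cheapest edge leaving the tree is n2–n3 (21); add n3.
Vertex order: n2, n5, n8, n6, n4, n1, n7, n9, n3. The 5th vertex is n4.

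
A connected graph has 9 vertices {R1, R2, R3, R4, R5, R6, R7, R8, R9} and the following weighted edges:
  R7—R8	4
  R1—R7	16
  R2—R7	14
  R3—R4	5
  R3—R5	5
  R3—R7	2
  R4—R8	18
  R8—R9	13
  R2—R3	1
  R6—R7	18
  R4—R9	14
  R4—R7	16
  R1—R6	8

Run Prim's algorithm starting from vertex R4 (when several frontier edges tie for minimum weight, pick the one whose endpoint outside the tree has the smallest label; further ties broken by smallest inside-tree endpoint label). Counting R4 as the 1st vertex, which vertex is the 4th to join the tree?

R7

Prim, starting at R4.
Step 1: cheapest edge leaving the tree is R3—R4 (5); add R3.
Step 2: cheapest edge leaving the tree is R2—R3 (1); add R2.
Step 3: cheapest edge leaving the tree is R3—R7 (2); add R7.
Step 4: cheapest edge leaving the tree is R7—R8 (4); add R8.
Step 5: cheapest edge leaving the tree is R3—R5 (5); add R5.
Step 6: cheapest edge leaving the tree is R8—R9 (13); add R9.
Step 7: cheapest edge leaving the tree is R1—R7 (16); add R1.
Step 8: cheapest edge leaving the tree is R1—R6 (8); add R6.
Vertex order: R4, R3, R2, R7, R8, R5, R9, R1, R6. The 4th vertex is R7.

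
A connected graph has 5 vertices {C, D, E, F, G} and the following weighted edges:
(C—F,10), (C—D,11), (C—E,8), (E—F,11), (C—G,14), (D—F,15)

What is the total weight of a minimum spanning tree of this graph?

43

Prim's algorithm from C:
Step 1: cheapest edge leaving the tree is C—E (8); add E.
Step 2: cheapest edge leaving the tree is C—F (10); add F.
Step 3: cheapest edge leaving the tree is C—D (11); add D.
Step 4: cheapest edge leaving the tree is C—G (14); add G.
MST edges: C—E, C—F, C—D, C—G; total weight 8+10+11+14 = 43.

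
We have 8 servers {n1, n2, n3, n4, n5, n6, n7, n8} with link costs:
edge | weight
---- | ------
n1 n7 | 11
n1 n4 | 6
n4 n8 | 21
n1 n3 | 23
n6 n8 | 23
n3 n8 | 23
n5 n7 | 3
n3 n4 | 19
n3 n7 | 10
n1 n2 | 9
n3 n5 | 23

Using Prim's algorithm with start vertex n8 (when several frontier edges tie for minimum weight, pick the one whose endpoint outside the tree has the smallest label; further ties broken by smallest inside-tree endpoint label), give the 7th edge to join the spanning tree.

n6-n8

Prim's algorithm from n8:
Step 1: frontier [n4 n8 21, n3 n8 23, n6 n8 23] → take n4 n8 (21); add n4.
Step 2: frontier [n1 n4 6, n3 n4 19, n3 n8 23, n6 n8 23] → take n1 n4 (6); add n1.
Step 3: frontier [n1 n2 9, n1 n7 11, n1 n3 23, n3 n4 19, n3 n8 23, n6 n8 23] → take n1 n2 (9); add n2.
Step 4: frontier [n1 n7 11, n1 n3 23, n3 n4 19, n3 n8 23, n6 n8 23] → take n1 n7 (11); add n7.
Step 5: frontier [n1 n3 23, n3 n4 19, n5 n7 3, n3 n7 10, n3 n8 23, n6 n8 23] → take n5 n7 (3); add n5.
Step 6: frontier [n1 n3 23, n3 n4 19, n3 n5 23, n3 n7 10, n3 n8 23, n6 n8 23] → take n3 n7 (10); add n3.
Step 7: frontier [n6 n8 23] → take n6 n8 (23); add n6.
The 7th edge added is n6 n8.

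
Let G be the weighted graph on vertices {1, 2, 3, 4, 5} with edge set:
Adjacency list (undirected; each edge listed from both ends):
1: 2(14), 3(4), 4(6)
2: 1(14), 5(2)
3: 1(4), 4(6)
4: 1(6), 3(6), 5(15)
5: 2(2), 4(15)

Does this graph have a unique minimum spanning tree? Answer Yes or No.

Sort edges by weight, then run Kruskal:
2–5 (2): add. Components now {1} {2,5} {3} {4}
1–3 (4): add. Components now {1,3} {2,5} {4}
1–4 (6): add. Components now {1,3,4} {2,5}
3–4 (6): skip — 3 and 4 already connected.
1–2 (14): add. Components now {1,2,3,4,5}
Non-tree edge 3–4 has weight 6, equal to the heaviest edge on its tree cycle — swapping gives another MST of the same weight. Not unique.

No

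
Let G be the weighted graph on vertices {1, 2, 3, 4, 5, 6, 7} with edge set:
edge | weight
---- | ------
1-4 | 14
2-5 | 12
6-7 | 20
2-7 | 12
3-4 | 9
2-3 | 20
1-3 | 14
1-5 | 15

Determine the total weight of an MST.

82

Prim, starting at 7.
Step 1: frontier [2-7 12, 6-7 20] → take 2-7 (12); add 2.
Step 2: frontier [2-5 12, 2-3 20, 6-7 20] → take 2-5 (12); add 5.
Step 3: frontier [2-3 20, 1-5 15, 6-7 20] → take 1-5 (15); add 1.
Step 4: frontier [1-3 14, 1-4 14, 2-3 20, 6-7 20] → take 1-3 (14); add 3.
Step 5: frontier [1-4 14, 3-4 9, 6-7 20] → take 3-4 (9); add 4.
Step 6: frontier [6-7 20] → take 6-7 (20); add 6.
MST edges: 2-7, 2-5, 1-5, 1-3, 3-4, 6-7; total weight 12+12+15+14+9+20 = 82.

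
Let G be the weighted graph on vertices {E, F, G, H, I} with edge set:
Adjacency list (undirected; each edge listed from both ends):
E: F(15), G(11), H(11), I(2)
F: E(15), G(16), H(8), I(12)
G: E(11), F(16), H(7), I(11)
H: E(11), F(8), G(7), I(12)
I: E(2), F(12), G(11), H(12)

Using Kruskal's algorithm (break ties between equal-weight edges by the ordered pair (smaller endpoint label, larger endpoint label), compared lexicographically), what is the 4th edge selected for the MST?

E-G

Sort edges by weight, then run Kruskal:
E—I (2): add. Components now {E,I} {F} {G} {H}
G—H (7): add. Components now {E,I} {F} {G,H}
F—H (8): add. Components now {E,I} {F,G,H}
E—G (11): add. Components now {E,F,G,H,I}
The 4th edge added is E—G.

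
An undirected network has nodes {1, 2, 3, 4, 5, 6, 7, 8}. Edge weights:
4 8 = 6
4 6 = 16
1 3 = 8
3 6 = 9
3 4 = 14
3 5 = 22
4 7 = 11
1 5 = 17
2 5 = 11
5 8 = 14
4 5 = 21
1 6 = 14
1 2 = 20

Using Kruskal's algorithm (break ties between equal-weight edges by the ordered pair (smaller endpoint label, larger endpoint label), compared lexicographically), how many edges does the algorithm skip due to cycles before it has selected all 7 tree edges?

Sort edges by weight, then run Kruskal:
4 8 (6): add — endpoints in different components.
1 3 (8): add — endpoints in different components.
3 6 (9): add — endpoints in different components.
2 5 (11): add — endpoints in different components.
4 7 (11): add — endpoints in different components.
1 6 (14): skip — 1 and 6 already connected.
3 4 (14): add — endpoints in different components.
5 8 (14): add — endpoints in different components.
Edges rejected before the tree was complete: 1.

1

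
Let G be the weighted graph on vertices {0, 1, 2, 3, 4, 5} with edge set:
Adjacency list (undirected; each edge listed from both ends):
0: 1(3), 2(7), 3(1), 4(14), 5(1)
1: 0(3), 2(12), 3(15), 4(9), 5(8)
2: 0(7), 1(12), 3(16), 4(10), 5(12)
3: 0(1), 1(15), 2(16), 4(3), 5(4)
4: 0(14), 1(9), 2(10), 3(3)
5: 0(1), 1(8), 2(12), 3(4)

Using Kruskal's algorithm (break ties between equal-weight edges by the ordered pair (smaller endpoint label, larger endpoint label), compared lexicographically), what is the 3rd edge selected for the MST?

Sort edges by weight, then run Kruskal:
0—3 (1): add. Components now {0,3} {1} {2} {4} {5}
0—5 (1): add. Components now {0,3,5} {1} {2} {4}
0—1 (3): add. Components now {0,1,3,5} {2} {4}
3—4 (3): add. Components now {0,1,3,4,5} {2}
3—5 (4): skip — 3 and 5 already connected.
0—2 (7): add. Components now {0,1,2,3,4,5}
The 3rd edge added is 0—1.

0-1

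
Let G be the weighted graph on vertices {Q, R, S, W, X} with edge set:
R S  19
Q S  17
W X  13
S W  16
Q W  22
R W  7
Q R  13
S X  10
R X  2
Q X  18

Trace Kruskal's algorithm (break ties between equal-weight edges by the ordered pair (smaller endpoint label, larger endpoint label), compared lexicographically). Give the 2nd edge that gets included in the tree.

Kruskal: consider edges lightest-first.
R X (2): add. Components now {Q} {W} {R,X} {S}
R W (7): add. Components now {Q} {R,W,X} {S}
S X (10): add. Components now {Q} {R,S,W,X}
Q R (13): add. Components now {Q,R,S,W,X}
The 2nd edge added is R W.

R-W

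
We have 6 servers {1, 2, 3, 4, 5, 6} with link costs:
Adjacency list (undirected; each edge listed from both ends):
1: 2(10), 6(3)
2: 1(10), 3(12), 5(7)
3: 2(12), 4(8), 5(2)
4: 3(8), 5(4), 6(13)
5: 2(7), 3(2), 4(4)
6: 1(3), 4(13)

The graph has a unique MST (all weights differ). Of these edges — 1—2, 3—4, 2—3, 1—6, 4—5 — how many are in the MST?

Kruskal: consider edges lightest-first.
3—5 (2): add — endpoints in different components.
1—6 (3): add — endpoints in different components.
4—5 (4): add — endpoints in different components.
2—5 (7): add — endpoints in different components.
3—4 (8): skip — 3 and 4 already connected.
1—2 (10): add — endpoints in different components.
MST edge set: {3—5, 1—6, 4—5, 2—5, 1—2}.
Of the listed edges, {1—2, 1—6, 4—5} are in the MST → 3.

3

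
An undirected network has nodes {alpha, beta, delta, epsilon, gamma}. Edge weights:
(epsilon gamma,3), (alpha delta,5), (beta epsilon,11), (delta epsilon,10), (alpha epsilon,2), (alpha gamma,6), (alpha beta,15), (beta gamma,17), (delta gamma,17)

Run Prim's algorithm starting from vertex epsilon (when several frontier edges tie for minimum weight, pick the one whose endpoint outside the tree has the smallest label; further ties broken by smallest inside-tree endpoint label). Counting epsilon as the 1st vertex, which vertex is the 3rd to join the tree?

Prim, starting at epsilon.
Step 1: frontier [alpha epsilon 2, epsilon gamma 3, delta epsilon 10, beta epsilon 11] → take alpha epsilon (2); add alpha.
Step 2: frontier [alpha delta 5, alpha gamma 6, alpha beta 15, epsilon gamma 3, delta epsilon 10, beta epsilon 11] → take epsilon gamma (3); add gamma.
Step 3: frontier [alpha delta 5, alpha beta 15, delta epsilon 10, beta epsilon 11, beta gamma 17, delta gamma 17] → take alpha delta (5); add delta.
Step 4: frontier [alpha beta 15, beta epsilon 11, beta gamma 17] → take beta epsilon (11); add beta.
Vertex order: epsilon, alpha, gamma, delta, beta. The 3rd vertex is gamma.

gamma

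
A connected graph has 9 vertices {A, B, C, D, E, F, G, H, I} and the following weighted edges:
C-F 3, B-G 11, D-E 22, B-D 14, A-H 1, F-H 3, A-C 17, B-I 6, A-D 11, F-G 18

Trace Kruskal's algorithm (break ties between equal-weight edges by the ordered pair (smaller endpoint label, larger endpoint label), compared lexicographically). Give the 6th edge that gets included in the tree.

B-G

Kruskal's algorithm — process edges by increasing weight (ties by edge label):
A-H (1): add — endpoints in different components.
C-F (3): add — endpoints in different components.
F-H (3): add — endpoints in different components.
B-I (6): add — endpoints in different components.
A-D (11): add — endpoints in different components.
B-G (11): add — endpoints in different components.
B-D (14): add — endpoints in different components.
A-C (17): skip — A and C already connected.
F-G (18): skip — F and G already connected.
D-E (22): add — endpoints in different components.
The 6th edge added is B-G.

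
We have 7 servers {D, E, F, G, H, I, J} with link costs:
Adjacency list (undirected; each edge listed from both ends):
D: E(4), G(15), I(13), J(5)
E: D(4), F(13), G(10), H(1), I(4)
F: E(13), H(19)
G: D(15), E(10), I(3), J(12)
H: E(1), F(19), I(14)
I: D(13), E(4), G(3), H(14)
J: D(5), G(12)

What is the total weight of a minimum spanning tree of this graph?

30

Prim, starting at E.
Step 1: cheapest edge leaving the tree is E—H (1); add H.
Step 2: cheapest edge leaving the tree is D—E (4); add D.
Step 3: cheapest edge leaving the tree is E—I (4); add I.
Step 4: cheapest edge leaving the tree is G—I (3); add G.
Step 5: cheapest edge leaving the tree is D—J (5); add J.
Step 6: cheapest edge leaving the tree is E—F (13); add F.
MST edges: E—H, D—E, E—I, G—I, D—J, E—F; total weight 1+4+4+3+5+13 = 30.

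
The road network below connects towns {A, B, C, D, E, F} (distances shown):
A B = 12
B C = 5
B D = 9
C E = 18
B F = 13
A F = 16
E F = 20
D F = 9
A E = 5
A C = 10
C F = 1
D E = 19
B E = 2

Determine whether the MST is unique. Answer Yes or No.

Kruskal's algorithm — process edges by increasing weight (ties by edge label):
C F (1): add. Components now {A} {B} {C,F} {D} {E}
B E (2): add. Components now {A} {B,E} {C,F} {D}
A E (5): add. Components now {A,B,E} {C,F} {D}
B C (5): add. Components now {A,B,C,E,F} {D}
B D (9): add. Components now {A,B,C,D,E,F}
Non-tree edge D F has weight 9, equal to the heaviest edge on its tree cycle — swapping gives another MST of the same weight. Not unique.

No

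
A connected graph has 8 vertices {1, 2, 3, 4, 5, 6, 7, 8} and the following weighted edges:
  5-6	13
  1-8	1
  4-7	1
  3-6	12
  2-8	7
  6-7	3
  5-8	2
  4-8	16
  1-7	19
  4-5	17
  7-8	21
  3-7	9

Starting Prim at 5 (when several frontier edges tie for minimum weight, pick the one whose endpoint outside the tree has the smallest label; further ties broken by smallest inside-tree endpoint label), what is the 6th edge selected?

4-7

Prim's algorithm from 5:
Step 1: frontier [5-8 2, 5-6 13, 4-5 17] → take 5-8 (2); add 8.
Step 2: frontier [5-6 13, 4-5 17, 1-8 1, 2-8 7, 4-8 16, 7-8 21] → take 1-8 (1); add 1.
Step 3: frontier [1-7 19, 5-6 13, 4-5 17, 2-8 7, 4-8 16, 7-8 21] → take 2-8 (7); add 2.
Step 4: frontier [1-7 19, 5-6 13, 4-5 17, 4-8 16, 7-8 21] → take 5-6 (13); add 6.
Step 5: frontier [1-7 19, 4-5 17, 6-7 3, 3-6 12, 4-8 16, 7-8 21] → take 6-7 (3); add 7.
Step 6: frontier [4-5 17, 3-6 12, 4-7 1, 3-7 9, 4-8 16] → take 4-7 (1); add 4.
Step 7: frontier [3-6 12, 3-7 9] → take 3-7 (9); add 3.
The 6th edge added is 4-7.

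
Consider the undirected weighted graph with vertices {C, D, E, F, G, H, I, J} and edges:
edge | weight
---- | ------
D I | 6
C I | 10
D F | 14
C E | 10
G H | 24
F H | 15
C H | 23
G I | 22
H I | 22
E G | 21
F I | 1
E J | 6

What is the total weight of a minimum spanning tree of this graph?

Prim's algorithm from G:
Step 1: cheapest edge leaving the tree is E G (21); add E.
Step 2: cheapest edge leaving the tree is E J (6); add J.
Step 3: cheapest edge leaving the tree is C E (10); add C.
Step 4: cheapest edge leaving the tree is C I (10); add I.
Step 5: cheapest edge leaving the tree is F I (1); add F.
Step 6: cheapest edge leaving the tree is D I (6); add D.
Step 7: cheapest edge leaving the tree is F H (15); add H.
MST edges: E G, E J, C E, C I, F I, D I, F H; total weight 21+6+10+10+1+6+15 = 69.

69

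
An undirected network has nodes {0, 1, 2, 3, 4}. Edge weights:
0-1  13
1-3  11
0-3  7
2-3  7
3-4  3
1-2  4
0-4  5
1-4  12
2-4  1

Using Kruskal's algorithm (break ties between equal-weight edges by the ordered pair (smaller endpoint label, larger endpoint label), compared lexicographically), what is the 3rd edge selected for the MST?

1-2

Kruskal: consider edges lightest-first.
2-4 (1): add — endpoints in different components.
3-4 (3): add — endpoints in different components.
1-2 (4): add — endpoints in different components.
0-4 (5): add — endpoints in different components.
The 3rd edge added is 1-2.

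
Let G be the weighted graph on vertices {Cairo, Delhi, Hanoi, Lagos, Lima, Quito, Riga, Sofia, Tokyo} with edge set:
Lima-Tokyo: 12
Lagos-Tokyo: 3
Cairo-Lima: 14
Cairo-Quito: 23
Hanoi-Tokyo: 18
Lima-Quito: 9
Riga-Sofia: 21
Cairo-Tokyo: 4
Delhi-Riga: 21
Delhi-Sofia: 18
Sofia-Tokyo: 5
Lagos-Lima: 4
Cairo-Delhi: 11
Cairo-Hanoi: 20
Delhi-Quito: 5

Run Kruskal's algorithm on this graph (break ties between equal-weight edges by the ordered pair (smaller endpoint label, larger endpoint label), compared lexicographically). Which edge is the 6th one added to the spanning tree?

Lima-Quito

Sort edges by weight, then run Kruskal:
Lagos-Tokyo (3): add — endpoints in different components.
Cairo-Tokyo (4): add — endpoints in different components.
Lagos-Lima (4): add — endpoints in different components.
Delhi-Quito (5): add — endpoints in different components.
Sofia-Tokyo (5): add — endpoints in different components.
Lima-Quito (9): add — endpoints in different components.
Cairo-Delhi (11): skip — Cairo and Delhi already connected.
Lima-Tokyo (12): skip — Tokyo and Lima already connected.
Cairo-Lima (14): skip — Cairo and Lima already connected.
Delhi-Sofia (18): skip — Delhi and Sofia already connected.
Hanoi-Tokyo (18): add — endpoints in different components.
Cairo-Hanoi (20): skip — Cairo and Hanoi already connected.
Delhi-Riga (21): add — endpoints in different components.
The 6th edge added is Lima-Quito.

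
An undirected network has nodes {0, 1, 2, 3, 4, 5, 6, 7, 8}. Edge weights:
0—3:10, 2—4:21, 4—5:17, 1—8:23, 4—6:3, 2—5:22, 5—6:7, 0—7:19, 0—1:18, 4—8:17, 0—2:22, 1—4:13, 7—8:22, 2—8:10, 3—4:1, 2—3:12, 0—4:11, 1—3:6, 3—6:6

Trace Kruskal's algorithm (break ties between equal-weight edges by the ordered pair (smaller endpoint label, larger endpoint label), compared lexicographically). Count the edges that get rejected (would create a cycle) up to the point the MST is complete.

6

Kruskal: consider edges lightest-first.
3—4 (1): add — endpoints in different components.
4—6 (3): add — endpoints in different components.
1—3 (6): add — endpoints in different components.
3—6 (6): skip — 3 and 6 already connected.
5—6 (7): add — endpoints in different components.
0—3 (10): add — endpoints in different components.
2—8 (10): add — endpoints in different components.
0—4 (11): skip — 0 and 4 already connected.
2—3 (12): add — endpoints in different components.
1—4 (13): skip — 1 and 4 already connected.
4—5 (17): skip — 4 and 5 already connected.
4—8 (17): skip — 4 and 8 already connected.
0—1 (18): skip — 0 and 1 already connected.
0—7 (19): add — endpoints in different components.
Edges rejected before the tree was complete: 6.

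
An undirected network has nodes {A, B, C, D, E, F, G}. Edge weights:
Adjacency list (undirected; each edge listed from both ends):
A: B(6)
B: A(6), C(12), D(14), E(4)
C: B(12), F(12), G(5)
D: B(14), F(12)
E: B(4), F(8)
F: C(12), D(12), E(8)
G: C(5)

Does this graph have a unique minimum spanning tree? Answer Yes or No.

No

Kruskal: consider edges lightest-first.
B E (4): add. Components now {A} {B,E} {C} {D} {F} {G}
C G (5): add. Components now {A} {B,E} {C,G} {D} {F}
A B (6): add. Components now {A,B,E} {C,G} {D} {F}
E F (8): add. Components now {A,B,E,F} {C,G} {D}
B C (12): add. Components now {A,B,C,E,F,G} {D}
C F (12): skip — C and F already connected.
D F (12): add. Components now {A,B,C,D,E,F,G}
Non-tree edge C F has weight 12, equal to the heaviest edge on its tree cycle — swapping gives another MST of the same weight. Not unique.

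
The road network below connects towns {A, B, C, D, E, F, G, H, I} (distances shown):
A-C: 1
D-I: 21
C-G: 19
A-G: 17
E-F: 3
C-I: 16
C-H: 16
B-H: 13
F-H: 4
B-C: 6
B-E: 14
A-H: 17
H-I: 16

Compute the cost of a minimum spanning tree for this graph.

Prim, starting at I.
Step 1: cheapest edge leaving the tree is C-I (16); add C.
Step 2: cheapest edge leaving the tree is A-C (1); add A.
Step 3: cheapest edge leaving the tree is B-C (6); add B.
Step 4: cheapest edge leaving the tree is B-H (13); add H.
Step 5: cheapest edge leaving the tree is F-H (4); add F.
Step 6: cheapest edge leaving the tree is E-F (3); add E.
Step 7: cheapest edge leaving the tree is A-G (17); add G.
Step 8: cheapest edge leaving the tree is D-I (21); add D.
MST edges: C-I, A-C, B-C, B-H, F-H, E-F, A-G, D-I; total weight 16+1+6+13+4+3+17+21 = 81.

81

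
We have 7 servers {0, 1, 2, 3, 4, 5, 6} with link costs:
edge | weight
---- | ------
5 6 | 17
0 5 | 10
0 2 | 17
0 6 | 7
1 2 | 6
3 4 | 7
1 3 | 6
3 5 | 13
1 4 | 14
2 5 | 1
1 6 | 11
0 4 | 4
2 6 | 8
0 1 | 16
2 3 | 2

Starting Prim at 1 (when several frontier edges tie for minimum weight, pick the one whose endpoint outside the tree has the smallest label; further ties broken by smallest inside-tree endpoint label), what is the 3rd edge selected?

Grow the tree from 1 using Prim:
Step 1: cheapest edge leaving the tree is 1 2 (6); add 2.
Step 2: cheapest edge leaving the tree is 2 5 (1); add 5.
Step 3: cheapest edge leaving the tree is 2 3 (2); add 3.
Step 4: cheapest edge leaving the tree is 3 4 (7); add 4.
Step 5: cheapest edge leaving the tree is 0 4 (4); add 0.
Step 6: cheapest edge leaving the tree is 0 6 (7); add 6.
The 3rd edge added is 2 3.

2-3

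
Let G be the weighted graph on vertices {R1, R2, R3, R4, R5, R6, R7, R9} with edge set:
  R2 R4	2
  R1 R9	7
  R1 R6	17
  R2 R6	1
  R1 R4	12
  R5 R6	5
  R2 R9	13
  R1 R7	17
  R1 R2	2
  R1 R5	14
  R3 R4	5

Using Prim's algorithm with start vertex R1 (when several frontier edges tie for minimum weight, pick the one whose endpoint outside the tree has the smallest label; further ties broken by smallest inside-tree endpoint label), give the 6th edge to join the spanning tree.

R1-R9

Grow the tree from R1 using Prim:
Step 1: frontier [R1 R2 2, R1 R9 7, R1 R4 12, R1 R5 14, R1 R6 17, R1 R7 17] → take R1 R2 (2); add R2.
Step 2: frontier [R1 R9 7, R1 R4 12, R1 R5 14, R1 R6 17, R1 R7 17, R2 R6 1, R2 R4 2, R2 R9 13] → take R2 R6 (1); add R6.
Step 3: frontier [R1 R9 7, R1 R4 12, R1 R5 14, R1 R7 17, R2 R4 2, R2 R9 13, R5 R6 5] → take R2 R4 (2); add R4.
Step 4: frontier [R1 R9 7, R1 R5 14, R1 R7 17, R2 R9 13, R3 R4 5, R5 R6 5] → take R3 R4 (5); add R3.
Step 5: frontier [R1 R9 7, R1 R5 14, R1 R7 17, R2 R9 13, R5 R6 5] → take R5 R6 (5); add R5.
Step 6: frontier [R1 R9 7, R1 R7 17, R2 R9 13] → take R1 R9 (7); add R9.
Step 7: frontier [R1 R7 17] → take R1 R7 (17); add R7.
The 6th edge added is R1 R9.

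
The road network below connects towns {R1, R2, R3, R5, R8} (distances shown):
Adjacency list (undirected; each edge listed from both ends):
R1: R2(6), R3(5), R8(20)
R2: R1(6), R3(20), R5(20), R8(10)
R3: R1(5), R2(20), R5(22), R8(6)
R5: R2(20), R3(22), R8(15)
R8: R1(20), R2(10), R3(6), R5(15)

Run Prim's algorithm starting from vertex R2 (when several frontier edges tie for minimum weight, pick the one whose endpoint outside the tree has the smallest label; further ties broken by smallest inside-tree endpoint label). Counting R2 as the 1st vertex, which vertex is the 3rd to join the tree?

Grow the tree from R2 using Prim:
Step 1: frontier [R1-R2 6, R2-R8 10, R2-R3 20, R2-R5 20] → take R1-R2 (6); add R1.
Step 2: frontier [R1-R3 5, R1-R8 20, R2-R8 10, R2-R3 20, R2-R5 20] → take R1-R3 (5); add R3.
Step 3: frontier [R1-R8 20, R2-R8 10, R2-R5 20, R3-R8 6, R3-R5 22] → take R3-R8 (6); add R8.
Step 4: frontier [R2-R5 20, R3-R5 22, R5-R8 15] → take R5-R8 (15); add R5.
Vertex order: R2, R1, R3, R8, R5. The 3rd vertex is R3.

R3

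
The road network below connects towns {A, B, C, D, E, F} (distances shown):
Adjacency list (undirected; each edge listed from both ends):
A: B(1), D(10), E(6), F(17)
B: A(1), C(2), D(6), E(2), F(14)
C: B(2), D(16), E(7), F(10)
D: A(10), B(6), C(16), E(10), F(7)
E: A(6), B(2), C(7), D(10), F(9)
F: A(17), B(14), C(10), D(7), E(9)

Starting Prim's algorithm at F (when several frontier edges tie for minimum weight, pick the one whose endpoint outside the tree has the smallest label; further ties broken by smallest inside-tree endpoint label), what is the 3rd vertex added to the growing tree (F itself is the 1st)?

Grow the tree from F using Prim:
Step 1: frontier [D F 7, E F 9, C F 10, B F 14, A F 17] → take D F (7); add D.
Step 2: frontier [B D 6, A D 10, D E 10, C D 16, E F 9, C F 10, B F 14, A F 17] → take B D (6); add B.
Step 3: frontier [A B 1, B C 2, B E 2, A D 10, D E 10, C D 16, E F 9, C F 10, A F 17] → take A B (1); add A.
Step 4: frontier [A E 6, B C 2, B E 2, D E 10, C D 16, E F 9, C F 10] → take B C (2); add C.
Step 5: frontier [A E 6, B E 2, C E 7, D E 10, E F 9] → take B E (2); add E.
Vertex order: F, D, B, A, C, E. The 3rd vertex is B.

B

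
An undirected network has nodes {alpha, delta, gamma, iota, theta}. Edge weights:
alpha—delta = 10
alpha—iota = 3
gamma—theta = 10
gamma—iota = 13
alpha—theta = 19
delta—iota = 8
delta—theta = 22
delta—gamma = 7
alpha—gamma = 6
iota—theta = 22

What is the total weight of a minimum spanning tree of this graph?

Sort edges by weight, then run Kruskal:
alpha—iota (3): add. Components now {delta} {alpha,iota} {gamma} {theta}
alpha—gamma (6): add. Components now {delta} {alpha,gamma,iota} {theta}
delta—gamma (7): add. Components now {alpha,delta,gamma,iota} {theta}
delta—iota (8): skip — delta and iota already connected.
alpha—delta (10): skip — delta and alpha already connected.
gamma—theta (10): add. Components now {alpha,delta,gamma,iota,theta}
MST edges: alpha—iota, alpha—gamma, delta—gamma, gamma—theta; total weight 3+6+7+10 = 26.

26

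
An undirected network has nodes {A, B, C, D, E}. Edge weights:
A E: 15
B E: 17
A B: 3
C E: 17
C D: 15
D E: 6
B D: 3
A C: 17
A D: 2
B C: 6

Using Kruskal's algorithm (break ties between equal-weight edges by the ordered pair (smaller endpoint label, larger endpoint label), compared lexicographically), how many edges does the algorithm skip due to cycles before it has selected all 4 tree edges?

1

Kruskal: consider edges lightest-first.
A D (2): add. Components now {A,D} {B} {C} {E}
A B (3): add. Components now {A,B,D} {C} {E}
B D (3): skip — B and D already connected.
B C (6): add. Components now {A,B,C,D} {E}
D E (6): add. Components now {A,B,C,D,E}
Edges rejected before the tree was complete: 1.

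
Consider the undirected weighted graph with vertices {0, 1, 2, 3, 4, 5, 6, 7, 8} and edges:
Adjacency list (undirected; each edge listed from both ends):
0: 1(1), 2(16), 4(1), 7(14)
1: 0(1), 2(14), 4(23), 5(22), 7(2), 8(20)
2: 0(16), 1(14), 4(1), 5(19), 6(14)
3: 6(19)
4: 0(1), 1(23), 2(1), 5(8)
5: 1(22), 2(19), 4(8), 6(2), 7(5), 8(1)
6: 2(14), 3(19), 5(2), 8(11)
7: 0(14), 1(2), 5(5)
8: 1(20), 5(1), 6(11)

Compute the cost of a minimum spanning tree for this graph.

Prim, starting at 2.
Step 1: cheapest edge leaving the tree is 2–4 (1); add 4.
Step 2: cheapest edge leaving the tree is 0–4 (1); add 0.
Step 3: cheapest edge leaving the tree is 0–1 (1); add 1.
Step 4: cheapest edge leaving the tree is 1–7 (2); add 7.
Step 5: cheapest edge leaving the tree is 5–7 (5); add 5.
Step 6: cheapest edge leaving the tree is 5–8 (1); add 8.
Step 7: cheapest edge leaving the tree is 5–6 (2); add 6.
Step 8: cheapest edge leaving the tree is 3–6 (19); add 3.
MST edges: 2–4, 0–4, 0–1, 1–7, 5–7, 5–8, 5–6, 3–6; total weight 1+1+1+2+5+1+2+19 = 32.

32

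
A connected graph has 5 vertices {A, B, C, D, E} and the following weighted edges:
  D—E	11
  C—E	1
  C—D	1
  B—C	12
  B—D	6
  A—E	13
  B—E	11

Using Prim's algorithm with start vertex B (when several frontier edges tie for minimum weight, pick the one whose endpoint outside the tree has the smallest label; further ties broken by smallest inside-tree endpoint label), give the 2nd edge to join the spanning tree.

Prim's algorithm from B:
Step 1: cheapest edge leaving the tree is B—D (6); add D.
Step 2: cheapest edge leaving the tree is C—D (1); add C.
Step 3: cheapest edge leaving the tree is C—E (1); add E.
Step 4: cheapest edge leaving the tree is A—E (13); add A.
The 2nd edge added is C—D.

C-D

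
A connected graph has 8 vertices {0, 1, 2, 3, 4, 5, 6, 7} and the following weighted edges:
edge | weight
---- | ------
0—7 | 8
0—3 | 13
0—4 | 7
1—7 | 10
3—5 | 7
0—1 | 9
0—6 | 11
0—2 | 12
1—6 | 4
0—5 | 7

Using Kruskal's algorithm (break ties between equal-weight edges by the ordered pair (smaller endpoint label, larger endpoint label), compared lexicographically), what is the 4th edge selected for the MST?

3-5

Sort edges by weight, then run Kruskal:
1—6 (4): add — endpoints in different components.
0—4 (7): add — endpoints in different components.
0—5 (7): add — endpoints in different components.
3—5 (7): add — endpoints in different components.
0—7 (8): add — endpoints in different components.
0—1 (9): add — endpoints in different components.
1—7 (10): skip — 1 and 7 already connected.
0—6 (11): skip — 0 and 6 already connected.
0—2 (12): add — endpoints in different components.
The 4th edge added is 3—5.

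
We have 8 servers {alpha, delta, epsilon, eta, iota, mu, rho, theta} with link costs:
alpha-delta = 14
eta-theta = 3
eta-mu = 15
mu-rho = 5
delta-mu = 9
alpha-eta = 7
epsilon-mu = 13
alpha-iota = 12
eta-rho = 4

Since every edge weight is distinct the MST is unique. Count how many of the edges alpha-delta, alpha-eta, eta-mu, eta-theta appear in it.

Kruskal's algorithm — process edges by increasing weight (ties by edge label):
eta-theta (3): add — endpoints in different components.
eta-rho (4): add — endpoints in different components.
mu-rho (5): add — endpoints in different components.
alpha-eta (7): add — endpoints in different components.
delta-mu (9): add — endpoints in different components.
alpha-iota (12): add — endpoints in different components.
epsilon-mu (13): add — endpoints in different components.
MST edge set: {eta-theta, eta-rho, mu-rho, alpha-eta, delta-mu, alpha-iota, epsilon-mu}.
Of the listed edges, {alpha-eta, eta-theta} are in the MST → 2.

2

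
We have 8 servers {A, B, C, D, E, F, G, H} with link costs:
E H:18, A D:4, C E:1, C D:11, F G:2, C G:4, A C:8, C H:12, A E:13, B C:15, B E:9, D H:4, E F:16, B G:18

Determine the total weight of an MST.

32

Prim's algorithm from D:
Step 1: frontier [A D 4, D H 4, C D 11] → take A D (4); add A.
Step 2: frontier [A C 8, A E 13, D H 4, C D 11] → take D H (4); add H.
Step 3: frontier [A C 8, A E 13, C D 11, C H 12, E H 18] → take A C (8); add C.
Step 4: frontier [A E 13, C E 1, C G 4, B C 15, E H 18] → take C E (1); add E.
Step 5: frontier [C G 4, B C 15, B E 9, E F 16] → take C G (4); add G.
Step 6: frontier [B C 15, B E 9, E F 16, F G 2, B G 18] → take F G (2); add F.
Step 7: frontier [B C 15, B E 9, B G 18] → take B E (9); add B.
MST edges: A D, D H, A C, C E, C G, F G, B E; total weight 4+4+8+1+4+2+9 = 32.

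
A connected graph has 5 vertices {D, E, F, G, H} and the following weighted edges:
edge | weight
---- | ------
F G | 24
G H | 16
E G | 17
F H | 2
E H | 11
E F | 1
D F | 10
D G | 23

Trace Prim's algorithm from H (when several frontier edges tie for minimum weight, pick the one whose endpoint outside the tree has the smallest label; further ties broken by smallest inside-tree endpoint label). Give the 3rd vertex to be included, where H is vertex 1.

Prim's algorithm from H:
Step 1: cheapest edge leaving the tree is F H (2); add F.
Step 2: cheapest edge leaving the tree is E F (1); add E.
Step 3: cheapest edge leaving the tree is D F (10); add D.
Step 4: cheapest edge leaving the tree is G H (16); add G.
Vertex order: H, F, E, D, G. The 3rd vertex is E.

E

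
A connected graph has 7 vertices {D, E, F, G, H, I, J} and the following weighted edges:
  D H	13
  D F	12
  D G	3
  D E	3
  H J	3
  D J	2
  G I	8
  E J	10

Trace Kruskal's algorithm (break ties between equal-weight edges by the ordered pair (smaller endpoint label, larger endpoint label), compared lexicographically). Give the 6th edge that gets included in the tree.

D-F

Kruskal's algorithm — process edges by increasing weight (ties by edge label):
D J (2): add. Components now {D,J} {E} {F} {G} {H} {I}
D E (3): add. Components now {D,E,J} {F} {G} {H} {I}
D G (3): add. Components now {D,E,G,J} {F} {H} {I}
H J (3): add. Components now {D,E,G,H,J} {F} {I}
G I (8): add. Components now {D,E,G,H,I,J} {F}
E J (10): skip — E and J already connected.
D F (12): add. Components now {D,E,F,G,H,I,J}
The 6th edge added is D F.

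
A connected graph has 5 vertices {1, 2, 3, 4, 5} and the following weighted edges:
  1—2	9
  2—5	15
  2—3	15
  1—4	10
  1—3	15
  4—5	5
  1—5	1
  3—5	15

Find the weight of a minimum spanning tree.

30

Prim's algorithm from 3:
Step 1: cheapest edge leaving the tree is 1—3 (15); add 1.
Step 2: cheapest edge leaving the tree is 1—5 (1); add 5.
Step 3: cheapest edge leaving the tree is 4—5 (5); add 4.
Step 4: cheapest edge leaving the tree is 1—2 (9); add 2.
MST edges: 1—3, 1—5, 4—5, 1—2; total weight 15+1+5+9 = 30.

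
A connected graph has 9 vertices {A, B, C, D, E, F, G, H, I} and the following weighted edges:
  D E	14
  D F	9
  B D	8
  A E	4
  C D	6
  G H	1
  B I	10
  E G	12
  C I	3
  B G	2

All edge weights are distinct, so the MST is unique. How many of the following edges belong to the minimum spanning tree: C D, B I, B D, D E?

2

Kruskal: consider edges lightest-first.
G H (1): add — endpoints in different components.
B G (2): add — endpoints in different components.
C I (3): add — endpoints in different components.
A E (4): add — endpoints in different components.
C D (6): add — endpoints in different components.
B D (8): add — endpoints in different components.
D F (9): add — endpoints in different components.
B I (10): skip — B and I already connected.
E G (12): add — endpoints in different components.
MST edge set: {G H, B G, C I, A E, C D, B D, D F, E G}.
Of the listed edges, {C D, B D} are in the MST → 2.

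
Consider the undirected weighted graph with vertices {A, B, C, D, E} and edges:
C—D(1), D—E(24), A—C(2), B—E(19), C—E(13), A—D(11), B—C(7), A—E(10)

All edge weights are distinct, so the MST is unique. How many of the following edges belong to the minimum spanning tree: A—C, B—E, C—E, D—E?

Sort edges by weight, then run Kruskal:
C—D (1): add — endpoints in different components.
A—C (2): add — endpoints in different components.
B—C (7): add — endpoints in different components.
A—E (10): add — endpoints in different components.
MST edge set: {C—D, A—C, B—C, A—E}.
Of the listed edges, {A—C} are in the MST → 1.

1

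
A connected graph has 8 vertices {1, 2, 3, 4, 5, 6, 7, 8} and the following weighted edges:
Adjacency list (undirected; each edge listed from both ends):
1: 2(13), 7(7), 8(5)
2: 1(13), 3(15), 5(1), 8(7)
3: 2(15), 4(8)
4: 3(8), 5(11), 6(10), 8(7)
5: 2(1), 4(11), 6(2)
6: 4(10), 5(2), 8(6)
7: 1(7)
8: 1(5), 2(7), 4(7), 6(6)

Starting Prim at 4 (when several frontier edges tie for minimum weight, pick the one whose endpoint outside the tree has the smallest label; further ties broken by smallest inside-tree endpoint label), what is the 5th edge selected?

2-5

Grow the tree from 4 using Prim:
Step 1: frontier [4 8 7, 3 4 8, 4 6 10, 4 5 11] → take 4 8 (7); add 8.
Step 2: frontier [3 4 8, 4 6 10, 4 5 11, 1 8 5, 6 8 6, 2 8 7] → take 1 8 (5); add 1.
Step 3: frontier [1 7 7, 1 2 13, 3 4 8, 4 6 10, 4 5 11, 6 8 6, 2 8 7] → take 6 8 (6); add 6.
Step 4: frontier [1 7 7, 1 2 13, 3 4 8, 4 5 11, 5 6 2, 2 8 7] → take 5 6 (2); add 5.
Step 5: frontier [1 7 7, 1 2 13, 3 4 8, 2 5 1, 2 8 7] → take 2 5 (1); add 2.
Step 6: frontier [1 7 7, 2 3 15, 3 4 8] → take 1 7 (7); add 7.
Step 7: frontier [2 3 15, 3 4 8] → take 3 4 (8); add 3.
The 5th edge added is 2 5.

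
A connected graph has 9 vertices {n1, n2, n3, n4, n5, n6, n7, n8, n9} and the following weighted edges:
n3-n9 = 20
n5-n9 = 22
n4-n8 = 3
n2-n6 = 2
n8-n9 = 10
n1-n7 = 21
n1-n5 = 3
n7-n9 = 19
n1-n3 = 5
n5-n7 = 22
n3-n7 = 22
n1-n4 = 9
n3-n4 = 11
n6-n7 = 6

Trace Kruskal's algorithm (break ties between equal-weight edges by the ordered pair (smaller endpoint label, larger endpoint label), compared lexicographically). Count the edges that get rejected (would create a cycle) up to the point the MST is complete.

1

Sort edges by weight, then run Kruskal:
n2-n6 (2): add — endpoints in different components.
n1-n5 (3): add — endpoints in different components.
n4-n8 (3): add — endpoints in different components.
n1-n3 (5): add — endpoints in different components.
n6-n7 (6): add — endpoints in different components.
n1-n4 (9): add — endpoints in different components.
n8-n9 (10): add — endpoints in different components.
n3-n4 (11): skip — n4 and n3 already connected.
n7-n9 (19): add — endpoints in different components.
Edges rejected before the tree was complete: 1.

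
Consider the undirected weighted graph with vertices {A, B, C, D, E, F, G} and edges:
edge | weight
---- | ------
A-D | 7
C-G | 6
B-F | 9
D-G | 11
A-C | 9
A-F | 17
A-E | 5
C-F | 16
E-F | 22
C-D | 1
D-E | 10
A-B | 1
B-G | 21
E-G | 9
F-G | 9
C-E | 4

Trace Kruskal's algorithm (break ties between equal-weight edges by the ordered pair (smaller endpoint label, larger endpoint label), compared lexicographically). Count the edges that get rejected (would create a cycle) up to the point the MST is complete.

2

Sort edges by weight, then run Kruskal:
A-B (1): add. Components now {A,B} {C} {D} {E} {F} {G}
C-D (1): add. Components now {A,B} {C,D} {E} {F} {G}
C-E (4): add. Components now {A,B} {C,D,E} {F} {G}
A-E (5): add. Components now {A,B,C,D,E} {F} {G}
C-G (6): add. Components now {A,B,C,D,E,G} {F}
A-D (7): skip — A and D already connected.
A-C (9): skip — A and C already connected.
B-F (9): add. Components now {A,B,C,D,E,F,G}
Edges rejected before the tree was complete: 2.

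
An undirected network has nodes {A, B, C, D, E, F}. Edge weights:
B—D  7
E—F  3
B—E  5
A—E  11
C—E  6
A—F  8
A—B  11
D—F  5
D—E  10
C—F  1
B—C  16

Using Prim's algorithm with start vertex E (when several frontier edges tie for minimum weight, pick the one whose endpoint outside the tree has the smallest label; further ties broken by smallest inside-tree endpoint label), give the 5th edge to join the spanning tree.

Prim, starting at E.
Step 1: cheapest edge leaving the tree is E—F (3); add F.
Step 2: cheapest edge leaving the tree is C—F (1); add C.
Step 3: cheapest edge leaving the tree is B—E (5); add B.
Step 4: cheapest edge leaving the tree is D—F (5); add D.
Step 5: cheapest edge leaving the tree is A—F (8); add A.
The 5th edge added is A—F.

A-F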